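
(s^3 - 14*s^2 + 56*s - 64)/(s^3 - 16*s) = (s^2 - 10*s + 16)/(s*(s + 4))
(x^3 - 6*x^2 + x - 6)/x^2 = x - 6 + 1/x - 6/x^2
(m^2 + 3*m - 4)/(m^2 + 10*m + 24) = (m - 1)/(m + 6)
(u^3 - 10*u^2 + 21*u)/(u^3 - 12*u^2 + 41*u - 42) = u/(u - 2)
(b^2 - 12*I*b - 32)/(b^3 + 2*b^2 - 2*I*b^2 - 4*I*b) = (b^2 - 12*I*b - 32)/(b*(b^2 + 2*b*(1 - I) - 4*I))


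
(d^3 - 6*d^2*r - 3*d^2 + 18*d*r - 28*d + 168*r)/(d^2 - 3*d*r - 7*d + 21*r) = (-d^2 + 6*d*r - 4*d + 24*r)/(-d + 3*r)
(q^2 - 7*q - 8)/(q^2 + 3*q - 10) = (q^2 - 7*q - 8)/(q^2 + 3*q - 10)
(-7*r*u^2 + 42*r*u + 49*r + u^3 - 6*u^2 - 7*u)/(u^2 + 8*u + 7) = (-7*r*u + 49*r + u^2 - 7*u)/(u + 7)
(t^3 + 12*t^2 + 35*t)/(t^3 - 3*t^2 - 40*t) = (t + 7)/(t - 8)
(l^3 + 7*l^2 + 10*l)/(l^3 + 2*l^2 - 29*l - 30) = l*(l^2 + 7*l + 10)/(l^3 + 2*l^2 - 29*l - 30)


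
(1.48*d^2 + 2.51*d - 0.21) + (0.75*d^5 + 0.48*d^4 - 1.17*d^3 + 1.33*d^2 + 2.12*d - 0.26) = 0.75*d^5 + 0.48*d^4 - 1.17*d^3 + 2.81*d^2 + 4.63*d - 0.47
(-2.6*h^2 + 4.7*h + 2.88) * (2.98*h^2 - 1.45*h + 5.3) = -7.748*h^4 + 17.776*h^3 - 12.0126*h^2 + 20.734*h + 15.264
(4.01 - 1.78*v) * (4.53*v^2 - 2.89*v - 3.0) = -8.0634*v^3 + 23.3095*v^2 - 6.2489*v - 12.03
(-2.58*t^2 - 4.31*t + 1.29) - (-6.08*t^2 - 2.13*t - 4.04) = 3.5*t^2 - 2.18*t + 5.33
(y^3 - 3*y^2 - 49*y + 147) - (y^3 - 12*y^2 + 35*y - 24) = 9*y^2 - 84*y + 171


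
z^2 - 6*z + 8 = (z - 4)*(z - 2)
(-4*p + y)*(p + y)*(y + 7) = -4*p^2*y - 28*p^2 - 3*p*y^2 - 21*p*y + y^3 + 7*y^2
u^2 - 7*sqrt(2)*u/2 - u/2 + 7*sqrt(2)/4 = (u - 1/2)*(u - 7*sqrt(2)/2)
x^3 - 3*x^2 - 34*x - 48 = (x - 8)*(x + 2)*(x + 3)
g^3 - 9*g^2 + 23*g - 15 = (g - 5)*(g - 3)*(g - 1)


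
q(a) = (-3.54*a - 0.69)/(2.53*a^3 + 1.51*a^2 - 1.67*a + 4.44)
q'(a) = (-3.54*a - 0.69)*(-7.59*a^2 - 3.02*a + 1.67)/(2.53*a^3 + 1.51*a^2 - 1.67*a + 4.44)^2 - 3.54/(2.53*a^3 + 1.51*a^2 - 1.67*a + 4.44) = (17.9124*a^3 + 10.5825*a^2 + 2.0838*a - 16.8699)/(6.4009*a^6 + 7.6406*a^5 - 6.1701*a^4 + 17.423*a^3 + 16.1977*a^2 - 14.8296*a + 19.7136)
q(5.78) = -0.04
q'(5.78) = 0.01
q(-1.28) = 1.03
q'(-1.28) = -2.83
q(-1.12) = 0.70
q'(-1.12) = -1.44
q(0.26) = -0.39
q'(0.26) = -0.89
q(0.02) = -0.17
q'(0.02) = -0.87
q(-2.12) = -0.73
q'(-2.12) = -1.66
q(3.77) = -0.09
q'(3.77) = 0.05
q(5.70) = -0.04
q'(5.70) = 0.01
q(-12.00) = -0.01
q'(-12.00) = -0.00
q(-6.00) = -0.04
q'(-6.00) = -0.02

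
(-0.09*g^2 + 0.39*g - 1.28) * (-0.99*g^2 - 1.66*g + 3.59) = 0.0891*g^4 - 0.2367*g^3 + 0.2967*g^2 + 3.5249*g - 4.5952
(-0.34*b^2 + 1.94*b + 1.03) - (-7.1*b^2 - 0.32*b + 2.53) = 6.76*b^2 + 2.26*b - 1.5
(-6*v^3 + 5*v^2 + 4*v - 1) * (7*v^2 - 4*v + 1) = -42*v^5 + 59*v^4 + 2*v^3 - 18*v^2 + 8*v - 1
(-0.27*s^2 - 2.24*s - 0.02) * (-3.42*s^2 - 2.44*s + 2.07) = 0.9234*s^4 + 8.3196*s^3 + 4.9751*s^2 - 4.588*s - 0.0414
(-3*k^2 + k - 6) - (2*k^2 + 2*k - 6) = -5*k^2 - k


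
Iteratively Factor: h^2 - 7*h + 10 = (h - 5)*(h - 2)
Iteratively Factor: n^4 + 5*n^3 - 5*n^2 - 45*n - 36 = (n + 1)*(n^3 + 4*n^2 - 9*n - 36) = (n + 1)*(n + 4)*(n^2 - 9) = (n + 1)*(n + 3)*(n + 4)*(n - 3)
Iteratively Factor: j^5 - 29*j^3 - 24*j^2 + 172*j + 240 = (j + 4)*(j^4 - 4*j^3 - 13*j^2 + 28*j + 60) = (j + 2)*(j + 4)*(j^3 - 6*j^2 - j + 30) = (j + 2)^2*(j + 4)*(j^2 - 8*j + 15) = (j - 5)*(j + 2)^2*(j + 4)*(j - 3)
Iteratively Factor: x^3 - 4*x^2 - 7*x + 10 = (x - 1)*(x^2 - 3*x - 10) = (x - 5)*(x - 1)*(x + 2)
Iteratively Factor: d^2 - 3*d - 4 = (d - 4)*(d + 1)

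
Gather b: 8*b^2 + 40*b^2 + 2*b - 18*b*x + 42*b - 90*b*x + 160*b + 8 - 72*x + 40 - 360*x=48*b^2 + b*(204 - 108*x) - 432*x + 48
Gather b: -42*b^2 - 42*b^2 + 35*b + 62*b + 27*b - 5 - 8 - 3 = -84*b^2 + 124*b - 16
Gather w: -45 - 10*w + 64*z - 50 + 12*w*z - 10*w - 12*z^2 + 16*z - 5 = w*(12*z - 20) - 12*z^2 + 80*z - 100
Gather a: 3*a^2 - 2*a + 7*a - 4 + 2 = 3*a^2 + 5*a - 2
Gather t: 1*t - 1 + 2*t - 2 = 3*t - 3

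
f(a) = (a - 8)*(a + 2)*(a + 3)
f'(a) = (a - 8)*(a + 2) + (a - 8)*(a + 3) + (a + 2)*(a + 3)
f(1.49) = -102.01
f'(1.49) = -36.28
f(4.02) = -168.20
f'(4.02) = -9.64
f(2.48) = -135.52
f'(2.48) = -30.43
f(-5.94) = -161.48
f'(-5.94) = 107.49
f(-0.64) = -27.73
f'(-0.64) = -28.93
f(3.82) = -165.91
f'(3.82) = -13.14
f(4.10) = -168.91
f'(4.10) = -8.17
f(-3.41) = -6.60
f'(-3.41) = 21.34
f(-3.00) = 0.00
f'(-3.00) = 11.00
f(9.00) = 132.00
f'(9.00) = 155.00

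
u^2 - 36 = (u - 6)*(u + 6)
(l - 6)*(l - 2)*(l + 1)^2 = l^4 - 6*l^3 - 3*l^2 + 16*l + 12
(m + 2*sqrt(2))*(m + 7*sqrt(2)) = m^2 + 9*sqrt(2)*m + 28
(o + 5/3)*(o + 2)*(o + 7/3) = o^3 + 6*o^2 + 107*o/9 + 70/9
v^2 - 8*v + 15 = (v - 5)*(v - 3)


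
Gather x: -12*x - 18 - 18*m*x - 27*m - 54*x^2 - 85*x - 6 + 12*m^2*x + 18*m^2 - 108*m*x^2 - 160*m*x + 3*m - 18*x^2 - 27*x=18*m^2 - 24*m + x^2*(-108*m - 72) + x*(12*m^2 - 178*m - 124) - 24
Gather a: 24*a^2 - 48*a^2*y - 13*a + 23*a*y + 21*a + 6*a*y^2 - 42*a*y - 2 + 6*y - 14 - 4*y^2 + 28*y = a^2*(24 - 48*y) + a*(6*y^2 - 19*y + 8) - 4*y^2 + 34*y - 16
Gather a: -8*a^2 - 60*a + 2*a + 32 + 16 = -8*a^2 - 58*a + 48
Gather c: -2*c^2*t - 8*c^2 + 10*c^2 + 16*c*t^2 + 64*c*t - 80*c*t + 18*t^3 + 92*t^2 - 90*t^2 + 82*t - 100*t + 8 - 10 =c^2*(2 - 2*t) + c*(16*t^2 - 16*t) + 18*t^3 + 2*t^2 - 18*t - 2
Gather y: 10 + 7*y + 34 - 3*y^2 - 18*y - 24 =-3*y^2 - 11*y + 20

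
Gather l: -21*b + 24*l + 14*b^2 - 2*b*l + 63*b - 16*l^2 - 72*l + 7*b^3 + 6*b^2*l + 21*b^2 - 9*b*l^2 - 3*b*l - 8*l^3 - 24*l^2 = 7*b^3 + 35*b^2 + 42*b - 8*l^3 + l^2*(-9*b - 40) + l*(6*b^2 - 5*b - 48)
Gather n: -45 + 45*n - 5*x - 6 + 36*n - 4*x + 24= 81*n - 9*x - 27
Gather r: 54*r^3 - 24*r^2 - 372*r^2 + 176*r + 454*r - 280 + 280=54*r^3 - 396*r^2 + 630*r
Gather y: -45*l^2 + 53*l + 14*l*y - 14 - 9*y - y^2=-45*l^2 + 53*l - y^2 + y*(14*l - 9) - 14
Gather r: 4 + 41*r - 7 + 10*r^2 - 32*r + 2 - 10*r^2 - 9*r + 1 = 0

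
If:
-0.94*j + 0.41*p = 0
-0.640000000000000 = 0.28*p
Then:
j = -1.00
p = -2.29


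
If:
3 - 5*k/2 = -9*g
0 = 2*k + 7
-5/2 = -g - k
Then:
No Solution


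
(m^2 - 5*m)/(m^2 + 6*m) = (m - 5)/(m + 6)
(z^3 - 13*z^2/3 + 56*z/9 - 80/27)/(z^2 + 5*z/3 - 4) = (z^2 - 3*z + 20/9)/(z + 3)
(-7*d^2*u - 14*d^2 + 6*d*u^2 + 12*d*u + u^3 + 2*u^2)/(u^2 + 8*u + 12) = (-7*d^2 + 6*d*u + u^2)/(u + 6)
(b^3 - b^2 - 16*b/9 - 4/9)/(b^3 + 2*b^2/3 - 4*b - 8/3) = (b + 1/3)/(b + 2)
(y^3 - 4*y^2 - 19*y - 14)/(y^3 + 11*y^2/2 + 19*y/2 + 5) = 2*(y - 7)/(2*y + 5)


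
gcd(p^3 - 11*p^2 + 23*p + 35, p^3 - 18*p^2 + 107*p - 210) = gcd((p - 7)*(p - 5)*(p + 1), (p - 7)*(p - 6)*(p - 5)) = p^2 - 12*p + 35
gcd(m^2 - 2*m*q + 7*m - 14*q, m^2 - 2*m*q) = -m + 2*q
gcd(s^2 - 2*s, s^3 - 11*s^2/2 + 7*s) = s^2 - 2*s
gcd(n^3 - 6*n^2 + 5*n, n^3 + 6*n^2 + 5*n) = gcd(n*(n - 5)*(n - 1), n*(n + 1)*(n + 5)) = n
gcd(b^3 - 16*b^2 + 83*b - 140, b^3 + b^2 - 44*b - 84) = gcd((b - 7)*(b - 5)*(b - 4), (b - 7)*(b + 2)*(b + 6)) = b - 7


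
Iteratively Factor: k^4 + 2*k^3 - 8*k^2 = (k - 2)*(k^3 + 4*k^2) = k*(k - 2)*(k^2 + 4*k) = k*(k - 2)*(k + 4)*(k)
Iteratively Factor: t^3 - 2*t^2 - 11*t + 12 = (t - 1)*(t^2 - t - 12) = (t - 4)*(t - 1)*(t + 3)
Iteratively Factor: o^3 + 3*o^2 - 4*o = (o)*(o^2 + 3*o - 4) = o*(o - 1)*(o + 4)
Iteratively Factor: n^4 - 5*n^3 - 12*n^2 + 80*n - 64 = (n - 4)*(n^3 - n^2 - 16*n + 16) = (n - 4)*(n - 1)*(n^2 - 16) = (n - 4)^2*(n - 1)*(n + 4)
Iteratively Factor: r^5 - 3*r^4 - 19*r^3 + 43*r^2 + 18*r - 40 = (r - 5)*(r^4 + 2*r^3 - 9*r^2 - 2*r + 8) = (r - 5)*(r + 1)*(r^3 + r^2 - 10*r + 8) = (r - 5)*(r - 2)*(r + 1)*(r^2 + 3*r - 4) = (r - 5)*(r - 2)*(r + 1)*(r + 4)*(r - 1)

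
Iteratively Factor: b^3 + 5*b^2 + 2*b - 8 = (b + 2)*(b^2 + 3*b - 4) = (b + 2)*(b + 4)*(b - 1)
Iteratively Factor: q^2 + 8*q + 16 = (q + 4)*(q + 4)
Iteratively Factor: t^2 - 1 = (t + 1)*(t - 1)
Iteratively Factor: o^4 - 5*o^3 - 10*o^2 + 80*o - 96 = (o - 2)*(o^3 - 3*o^2 - 16*o + 48) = (o - 3)*(o - 2)*(o^2 - 16) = (o - 4)*(o - 3)*(o - 2)*(o + 4)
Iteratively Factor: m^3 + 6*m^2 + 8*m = (m)*(m^2 + 6*m + 8) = m*(m + 4)*(m + 2)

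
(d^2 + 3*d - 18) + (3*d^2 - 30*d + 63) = 4*d^2 - 27*d + 45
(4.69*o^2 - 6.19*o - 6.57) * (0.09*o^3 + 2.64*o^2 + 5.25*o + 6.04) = 0.4221*o^5 + 11.8245*o^4 + 7.6896*o^3 - 21.5147*o^2 - 71.8801*o - 39.6828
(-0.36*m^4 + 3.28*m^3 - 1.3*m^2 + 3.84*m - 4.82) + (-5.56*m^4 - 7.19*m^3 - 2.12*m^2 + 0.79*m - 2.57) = -5.92*m^4 - 3.91*m^3 - 3.42*m^2 + 4.63*m - 7.39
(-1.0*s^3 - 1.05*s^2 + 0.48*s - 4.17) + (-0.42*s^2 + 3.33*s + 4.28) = -1.0*s^3 - 1.47*s^2 + 3.81*s + 0.11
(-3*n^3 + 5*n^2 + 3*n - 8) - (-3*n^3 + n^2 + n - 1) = 4*n^2 + 2*n - 7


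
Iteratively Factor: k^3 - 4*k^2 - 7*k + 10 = (k - 1)*(k^2 - 3*k - 10) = (k - 1)*(k + 2)*(k - 5)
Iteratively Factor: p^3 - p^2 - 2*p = (p + 1)*(p^2 - 2*p) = p*(p + 1)*(p - 2)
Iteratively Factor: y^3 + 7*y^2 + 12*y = (y + 4)*(y^2 + 3*y) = y*(y + 4)*(y + 3)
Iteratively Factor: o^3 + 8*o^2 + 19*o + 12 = (o + 3)*(o^2 + 5*o + 4) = (o + 3)*(o + 4)*(o + 1)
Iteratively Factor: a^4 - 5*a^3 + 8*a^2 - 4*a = (a)*(a^3 - 5*a^2 + 8*a - 4) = a*(a - 2)*(a^2 - 3*a + 2) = a*(a - 2)*(a - 1)*(a - 2)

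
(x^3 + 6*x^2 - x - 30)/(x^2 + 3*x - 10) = x + 3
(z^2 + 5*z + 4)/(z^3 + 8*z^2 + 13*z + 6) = (z + 4)/(z^2 + 7*z + 6)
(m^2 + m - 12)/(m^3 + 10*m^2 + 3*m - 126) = (m + 4)/(m^2 + 13*m + 42)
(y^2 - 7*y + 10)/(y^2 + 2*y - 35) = (y - 2)/(y + 7)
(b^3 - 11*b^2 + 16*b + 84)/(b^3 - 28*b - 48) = (b - 7)/(b + 4)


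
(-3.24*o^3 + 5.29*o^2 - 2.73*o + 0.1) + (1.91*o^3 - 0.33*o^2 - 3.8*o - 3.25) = -1.33*o^3 + 4.96*o^2 - 6.53*o - 3.15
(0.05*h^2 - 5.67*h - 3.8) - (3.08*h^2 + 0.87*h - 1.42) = -3.03*h^2 - 6.54*h - 2.38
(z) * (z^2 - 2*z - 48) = z^3 - 2*z^2 - 48*z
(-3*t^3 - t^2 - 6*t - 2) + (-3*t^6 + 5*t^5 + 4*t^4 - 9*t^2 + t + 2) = -3*t^6 + 5*t^5 + 4*t^4 - 3*t^3 - 10*t^2 - 5*t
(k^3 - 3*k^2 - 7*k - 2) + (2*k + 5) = k^3 - 3*k^2 - 5*k + 3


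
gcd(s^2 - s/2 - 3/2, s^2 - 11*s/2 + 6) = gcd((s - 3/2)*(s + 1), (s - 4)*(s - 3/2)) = s - 3/2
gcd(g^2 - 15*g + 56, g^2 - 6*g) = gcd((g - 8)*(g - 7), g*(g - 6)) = 1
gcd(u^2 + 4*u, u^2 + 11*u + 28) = u + 4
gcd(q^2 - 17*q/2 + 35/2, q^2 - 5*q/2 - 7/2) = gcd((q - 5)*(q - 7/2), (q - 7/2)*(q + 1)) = q - 7/2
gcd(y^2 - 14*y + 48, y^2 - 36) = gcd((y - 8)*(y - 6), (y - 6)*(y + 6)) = y - 6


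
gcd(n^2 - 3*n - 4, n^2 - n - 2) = n + 1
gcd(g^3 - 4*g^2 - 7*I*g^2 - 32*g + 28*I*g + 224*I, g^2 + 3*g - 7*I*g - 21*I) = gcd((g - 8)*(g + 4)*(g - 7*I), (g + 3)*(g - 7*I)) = g - 7*I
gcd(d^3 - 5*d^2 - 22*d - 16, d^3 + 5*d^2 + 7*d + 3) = d + 1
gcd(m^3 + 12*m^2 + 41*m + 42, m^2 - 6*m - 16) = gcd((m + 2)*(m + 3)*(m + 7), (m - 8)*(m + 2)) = m + 2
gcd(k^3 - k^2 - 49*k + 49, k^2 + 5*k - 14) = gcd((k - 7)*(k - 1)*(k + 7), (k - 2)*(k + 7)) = k + 7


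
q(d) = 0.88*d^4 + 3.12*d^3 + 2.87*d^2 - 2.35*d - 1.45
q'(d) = 3.52*d^3 + 9.36*d^2 + 5.74*d - 2.35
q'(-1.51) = -1.79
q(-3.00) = 18.47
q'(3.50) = 283.32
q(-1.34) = 2.18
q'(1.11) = 20.37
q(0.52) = -1.39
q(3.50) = 291.31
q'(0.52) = 3.66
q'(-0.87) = -2.58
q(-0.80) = 1.03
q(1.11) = 5.08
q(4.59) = 740.54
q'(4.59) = 561.59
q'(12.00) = 7496.93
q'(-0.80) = -2.75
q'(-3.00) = -30.37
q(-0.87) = 1.22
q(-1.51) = 2.48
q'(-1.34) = -1.70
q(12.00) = 24022.67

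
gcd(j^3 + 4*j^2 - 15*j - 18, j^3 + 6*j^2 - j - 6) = j^2 + 7*j + 6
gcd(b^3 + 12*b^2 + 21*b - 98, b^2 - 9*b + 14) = b - 2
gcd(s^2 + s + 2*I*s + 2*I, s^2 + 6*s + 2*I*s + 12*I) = s + 2*I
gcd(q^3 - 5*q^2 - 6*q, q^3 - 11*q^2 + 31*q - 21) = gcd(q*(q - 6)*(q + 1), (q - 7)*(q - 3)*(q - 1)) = 1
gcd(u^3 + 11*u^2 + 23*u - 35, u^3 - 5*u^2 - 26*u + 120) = u + 5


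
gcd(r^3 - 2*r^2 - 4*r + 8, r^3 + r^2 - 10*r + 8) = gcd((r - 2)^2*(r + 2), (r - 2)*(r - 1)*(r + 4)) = r - 2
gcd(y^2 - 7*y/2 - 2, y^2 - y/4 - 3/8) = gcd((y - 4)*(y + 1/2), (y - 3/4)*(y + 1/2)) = y + 1/2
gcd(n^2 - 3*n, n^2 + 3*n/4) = n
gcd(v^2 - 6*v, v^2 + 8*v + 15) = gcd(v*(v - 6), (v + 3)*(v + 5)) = 1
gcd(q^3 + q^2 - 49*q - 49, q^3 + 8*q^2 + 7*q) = q^2 + 8*q + 7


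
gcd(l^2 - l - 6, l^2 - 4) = l + 2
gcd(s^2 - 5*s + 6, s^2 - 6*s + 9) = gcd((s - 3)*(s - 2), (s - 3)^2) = s - 3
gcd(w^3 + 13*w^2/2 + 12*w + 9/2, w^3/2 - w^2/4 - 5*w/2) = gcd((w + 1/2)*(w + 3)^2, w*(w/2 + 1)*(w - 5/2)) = 1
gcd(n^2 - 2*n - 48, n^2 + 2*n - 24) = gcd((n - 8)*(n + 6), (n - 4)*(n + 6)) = n + 6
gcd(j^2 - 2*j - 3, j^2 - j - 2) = j + 1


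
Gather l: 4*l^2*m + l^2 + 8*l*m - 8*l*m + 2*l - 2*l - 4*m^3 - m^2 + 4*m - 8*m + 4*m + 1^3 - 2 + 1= l^2*(4*m + 1) - 4*m^3 - m^2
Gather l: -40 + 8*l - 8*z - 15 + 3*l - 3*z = 11*l - 11*z - 55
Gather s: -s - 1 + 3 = 2 - s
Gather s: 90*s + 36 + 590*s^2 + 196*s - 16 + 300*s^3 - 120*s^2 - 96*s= 300*s^3 + 470*s^2 + 190*s + 20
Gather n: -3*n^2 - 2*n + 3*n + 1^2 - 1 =-3*n^2 + n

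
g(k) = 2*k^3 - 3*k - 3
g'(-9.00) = 483.00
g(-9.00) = -1434.00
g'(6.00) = 213.00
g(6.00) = 411.00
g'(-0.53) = -1.31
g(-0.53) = -1.71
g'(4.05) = 95.42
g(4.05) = 117.71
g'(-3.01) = 51.36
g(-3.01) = -48.51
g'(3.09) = 54.29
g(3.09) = 46.74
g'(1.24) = 6.23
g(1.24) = -2.91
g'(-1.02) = 3.24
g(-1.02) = -2.06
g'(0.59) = -0.91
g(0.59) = -4.36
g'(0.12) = -2.91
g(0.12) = -3.36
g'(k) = 6*k^2 - 3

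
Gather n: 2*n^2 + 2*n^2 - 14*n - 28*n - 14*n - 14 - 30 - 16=4*n^2 - 56*n - 60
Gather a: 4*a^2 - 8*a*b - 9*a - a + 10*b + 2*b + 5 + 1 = 4*a^2 + a*(-8*b - 10) + 12*b + 6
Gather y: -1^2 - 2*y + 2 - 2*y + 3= 4 - 4*y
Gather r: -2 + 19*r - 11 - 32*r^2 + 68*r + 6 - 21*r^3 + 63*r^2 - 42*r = -21*r^3 + 31*r^2 + 45*r - 7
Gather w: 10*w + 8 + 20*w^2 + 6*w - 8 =20*w^2 + 16*w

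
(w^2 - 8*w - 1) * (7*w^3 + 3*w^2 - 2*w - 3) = 7*w^5 - 53*w^4 - 33*w^3 + 10*w^2 + 26*w + 3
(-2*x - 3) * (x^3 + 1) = -2*x^4 - 3*x^3 - 2*x - 3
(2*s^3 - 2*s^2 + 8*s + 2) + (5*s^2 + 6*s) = 2*s^3 + 3*s^2 + 14*s + 2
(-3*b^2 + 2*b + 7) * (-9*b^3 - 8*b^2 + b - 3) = 27*b^5 + 6*b^4 - 82*b^3 - 45*b^2 + b - 21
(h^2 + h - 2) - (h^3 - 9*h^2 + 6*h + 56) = -h^3 + 10*h^2 - 5*h - 58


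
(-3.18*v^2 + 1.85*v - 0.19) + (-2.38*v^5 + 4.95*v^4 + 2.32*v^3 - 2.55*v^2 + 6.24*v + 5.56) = -2.38*v^5 + 4.95*v^4 + 2.32*v^3 - 5.73*v^2 + 8.09*v + 5.37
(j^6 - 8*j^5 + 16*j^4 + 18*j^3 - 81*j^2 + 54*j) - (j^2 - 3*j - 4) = j^6 - 8*j^5 + 16*j^4 + 18*j^3 - 82*j^2 + 57*j + 4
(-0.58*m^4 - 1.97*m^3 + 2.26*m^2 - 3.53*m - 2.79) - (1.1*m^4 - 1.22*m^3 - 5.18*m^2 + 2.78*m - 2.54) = -1.68*m^4 - 0.75*m^3 + 7.44*m^2 - 6.31*m - 0.25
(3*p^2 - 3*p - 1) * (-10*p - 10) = -30*p^3 + 40*p + 10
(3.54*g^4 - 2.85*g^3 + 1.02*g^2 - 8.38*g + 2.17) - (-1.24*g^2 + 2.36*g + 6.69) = 3.54*g^4 - 2.85*g^3 + 2.26*g^2 - 10.74*g - 4.52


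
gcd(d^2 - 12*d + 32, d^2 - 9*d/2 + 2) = d - 4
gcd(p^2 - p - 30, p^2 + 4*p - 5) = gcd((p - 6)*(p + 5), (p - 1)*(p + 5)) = p + 5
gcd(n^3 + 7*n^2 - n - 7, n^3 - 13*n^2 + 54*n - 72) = 1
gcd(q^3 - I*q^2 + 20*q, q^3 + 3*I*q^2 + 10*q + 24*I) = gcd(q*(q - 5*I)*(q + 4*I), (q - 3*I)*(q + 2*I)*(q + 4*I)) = q + 4*I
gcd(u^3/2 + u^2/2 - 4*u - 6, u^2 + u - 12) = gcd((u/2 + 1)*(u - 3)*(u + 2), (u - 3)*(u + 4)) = u - 3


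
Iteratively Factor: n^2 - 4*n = (n - 4)*(n)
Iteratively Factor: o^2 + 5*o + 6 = (o + 3)*(o + 2)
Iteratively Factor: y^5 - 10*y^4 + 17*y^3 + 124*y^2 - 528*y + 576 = (y + 4)*(y^4 - 14*y^3 + 73*y^2 - 168*y + 144) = (y - 4)*(y + 4)*(y^3 - 10*y^2 + 33*y - 36) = (y - 4)*(y - 3)*(y + 4)*(y^2 - 7*y + 12) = (y - 4)*(y - 3)^2*(y + 4)*(y - 4)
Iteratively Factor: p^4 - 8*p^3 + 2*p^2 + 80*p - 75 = (p - 1)*(p^3 - 7*p^2 - 5*p + 75) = (p - 1)*(p + 3)*(p^2 - 10*p + 25) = (p - 5)*(p - 1)*(p + 3)*(p - 5)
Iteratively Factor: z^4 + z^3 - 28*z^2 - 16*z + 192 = (z + 4)*(z^3 - 3*z^2 - 16*z + 48) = (z - 4)*(z + 4)*(z^2 + z - 12) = (z - 4)*(z - 3)*(z + 4)*(z + 4)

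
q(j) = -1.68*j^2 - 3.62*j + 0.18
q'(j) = -3.36*j - 3.62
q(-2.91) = -3.51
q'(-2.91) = 6.16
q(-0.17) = 0.75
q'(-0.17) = -3.05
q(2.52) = -19.61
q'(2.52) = -12.09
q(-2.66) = -2.08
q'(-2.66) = 5.32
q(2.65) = -21.21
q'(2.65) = -12.52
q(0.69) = -3.12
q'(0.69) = -5.94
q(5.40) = -68.36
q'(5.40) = -21.76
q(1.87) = -12.46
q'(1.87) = -9.90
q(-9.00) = -103.32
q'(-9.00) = 26.62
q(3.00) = -25.80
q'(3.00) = -13.70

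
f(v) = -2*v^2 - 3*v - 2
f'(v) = -4*v - 3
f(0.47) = -3.85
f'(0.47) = -4.88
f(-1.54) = -2.12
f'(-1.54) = 3.16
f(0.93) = -6.52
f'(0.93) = -6.72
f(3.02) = -29.30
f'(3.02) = -15.08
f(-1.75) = -2.88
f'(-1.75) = 4.00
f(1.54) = -11.36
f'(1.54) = -9.16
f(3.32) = -34.00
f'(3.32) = -16.28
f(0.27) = -2.96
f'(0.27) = -4.08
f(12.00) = -326.00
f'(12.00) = -51.00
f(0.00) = -2.00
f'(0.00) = -3.00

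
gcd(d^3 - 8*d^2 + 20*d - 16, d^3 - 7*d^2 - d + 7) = 1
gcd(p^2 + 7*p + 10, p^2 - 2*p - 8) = p + 2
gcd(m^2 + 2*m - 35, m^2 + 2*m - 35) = m^2 + 2*m - 35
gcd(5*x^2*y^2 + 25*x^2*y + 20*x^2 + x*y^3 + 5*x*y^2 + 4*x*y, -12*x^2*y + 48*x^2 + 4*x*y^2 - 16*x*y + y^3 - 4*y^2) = 1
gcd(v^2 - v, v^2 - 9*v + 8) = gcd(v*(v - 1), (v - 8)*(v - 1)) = v - 1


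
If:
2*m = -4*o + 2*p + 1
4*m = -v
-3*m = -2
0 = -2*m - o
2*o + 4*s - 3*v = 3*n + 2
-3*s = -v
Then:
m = 2/3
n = -2/27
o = -4/3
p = -5/2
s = -8/9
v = -8/3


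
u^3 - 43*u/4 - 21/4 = (u - 7/2)*(u + 1/2)*(u + 3)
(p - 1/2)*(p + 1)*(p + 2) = p^3 + 5*p^2/2 + p/2 - 1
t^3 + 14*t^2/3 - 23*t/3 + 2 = (t - 1)*(t - 1/3)*(t + 6)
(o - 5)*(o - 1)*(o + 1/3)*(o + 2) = o^4 - 11*o^3/3 - 25*o^2/3 + 23*o/3 + 10/3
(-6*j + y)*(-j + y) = 6*j^2 - 7*j*y + y^2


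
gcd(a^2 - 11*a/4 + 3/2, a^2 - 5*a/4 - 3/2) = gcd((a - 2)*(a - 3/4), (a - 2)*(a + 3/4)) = a - 2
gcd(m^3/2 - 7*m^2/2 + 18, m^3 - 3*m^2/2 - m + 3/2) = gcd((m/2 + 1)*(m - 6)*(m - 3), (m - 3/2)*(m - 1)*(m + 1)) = 1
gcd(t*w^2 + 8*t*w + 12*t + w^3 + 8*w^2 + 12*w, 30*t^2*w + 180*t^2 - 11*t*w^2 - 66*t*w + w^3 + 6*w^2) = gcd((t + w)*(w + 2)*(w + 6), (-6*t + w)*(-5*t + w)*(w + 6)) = w + 6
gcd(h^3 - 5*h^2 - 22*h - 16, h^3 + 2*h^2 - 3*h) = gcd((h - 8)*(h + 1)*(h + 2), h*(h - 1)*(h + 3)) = 1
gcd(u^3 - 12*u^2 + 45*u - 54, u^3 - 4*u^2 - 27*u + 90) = u^2 - 9*u + 18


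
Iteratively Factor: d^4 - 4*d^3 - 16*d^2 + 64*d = (d)*(d^3 - 4*d^2 - 16*d + 64) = d*(d + 4)*(d^2 - 8*d + 16) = d*(d - 4)*(d + 4)*(d - 4)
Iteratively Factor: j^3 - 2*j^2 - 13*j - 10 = (j + 2)*(j^2 - 4*j - 5) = (j - 5)*(j + 2)*(j + 1)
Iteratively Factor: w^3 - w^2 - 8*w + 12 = (w - 2)*(w^2 + w - 6) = (w - 2)*(w + 3)*(w - 2)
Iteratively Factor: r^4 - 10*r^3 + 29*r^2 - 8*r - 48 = (r - 4)*(r^3 - 6*r^2 + 5*r + 12) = (r - 4)*(r - 3)*(r^2 - 3*r - 4) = (r - 4)*(r - 3)*(r + 1)*(r - 4)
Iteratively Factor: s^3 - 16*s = (s)*(s^2 - 16) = s*(s - 4)*(s + 4)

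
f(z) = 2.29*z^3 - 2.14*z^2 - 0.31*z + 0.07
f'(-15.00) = 1609.64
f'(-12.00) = 1040.33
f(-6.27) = -646.58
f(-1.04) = -4.50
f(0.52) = -0.35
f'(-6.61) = 328.15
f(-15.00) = -8205.53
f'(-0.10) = 0.19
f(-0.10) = 0.08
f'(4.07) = 96.07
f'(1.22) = 4.69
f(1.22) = 0.66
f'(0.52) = -0.68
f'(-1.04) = 11.57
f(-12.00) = -4261.49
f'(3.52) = 69.75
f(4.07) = 117.75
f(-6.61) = -752.74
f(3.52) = 72.34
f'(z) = 6.87*z^2 - 4.28*z - 0.31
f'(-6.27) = 296.61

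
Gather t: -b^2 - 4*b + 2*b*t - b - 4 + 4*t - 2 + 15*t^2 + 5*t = -b^2 - 5*b + 15*t^2 + t*(2*b + 9) - 6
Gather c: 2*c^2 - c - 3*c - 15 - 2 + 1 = 2*c^2 - 4*c - 16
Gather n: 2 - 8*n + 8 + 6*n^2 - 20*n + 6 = 6*n^2 - 28*n + 16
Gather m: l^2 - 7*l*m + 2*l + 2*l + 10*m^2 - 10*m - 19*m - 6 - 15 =l^2 + 4*l + 10*m^2 + m*(-7*l - 29) - 21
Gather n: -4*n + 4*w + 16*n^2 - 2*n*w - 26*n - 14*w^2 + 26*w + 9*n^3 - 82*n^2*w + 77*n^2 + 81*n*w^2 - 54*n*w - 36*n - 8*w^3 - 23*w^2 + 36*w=9*n^3 + n^2*(93 - 82*w) + n*(81*w^2 - 56*w - 66) - 8*w^3 - 37*w^2 + 66*w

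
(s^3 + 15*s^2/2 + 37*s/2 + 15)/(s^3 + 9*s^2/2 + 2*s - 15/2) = (s + 2)/(s - 1)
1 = 1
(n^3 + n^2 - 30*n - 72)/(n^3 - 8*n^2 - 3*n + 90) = (n + 4)/(n - 5)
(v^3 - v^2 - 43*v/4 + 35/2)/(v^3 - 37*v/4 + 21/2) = (2*v - 5)/(2*v - 3)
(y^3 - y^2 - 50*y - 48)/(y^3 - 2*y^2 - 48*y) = (y + 1)/y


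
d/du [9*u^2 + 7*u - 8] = 18*u + 7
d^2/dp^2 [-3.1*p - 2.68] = 0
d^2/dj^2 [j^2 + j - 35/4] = 2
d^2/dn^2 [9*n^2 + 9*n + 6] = 18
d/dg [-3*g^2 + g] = 1 - 6*g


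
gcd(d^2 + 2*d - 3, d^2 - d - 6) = 1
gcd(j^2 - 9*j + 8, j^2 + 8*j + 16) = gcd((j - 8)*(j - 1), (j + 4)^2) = 1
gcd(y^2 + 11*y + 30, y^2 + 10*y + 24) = y + 6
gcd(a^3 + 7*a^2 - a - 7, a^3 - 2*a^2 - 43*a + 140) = a + 7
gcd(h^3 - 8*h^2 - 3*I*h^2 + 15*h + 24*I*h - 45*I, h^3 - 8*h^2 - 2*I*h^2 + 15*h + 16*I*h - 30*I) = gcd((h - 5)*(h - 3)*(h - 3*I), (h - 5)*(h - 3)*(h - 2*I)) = h^2 - 8*h + 15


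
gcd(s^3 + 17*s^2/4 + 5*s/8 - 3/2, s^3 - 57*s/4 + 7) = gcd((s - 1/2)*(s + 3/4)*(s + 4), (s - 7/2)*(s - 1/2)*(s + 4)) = s^2 + 7*s/2 - 2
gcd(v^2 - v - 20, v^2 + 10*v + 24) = v + 4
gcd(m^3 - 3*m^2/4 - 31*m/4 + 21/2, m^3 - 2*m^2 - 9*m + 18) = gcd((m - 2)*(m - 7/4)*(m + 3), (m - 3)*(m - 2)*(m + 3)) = m^2 + m - 6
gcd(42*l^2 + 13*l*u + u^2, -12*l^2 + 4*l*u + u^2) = 6*l + u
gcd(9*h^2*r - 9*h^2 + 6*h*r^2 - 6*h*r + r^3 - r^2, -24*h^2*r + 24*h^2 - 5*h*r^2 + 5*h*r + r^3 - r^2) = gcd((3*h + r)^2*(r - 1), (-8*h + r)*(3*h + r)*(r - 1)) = 3*h*r - 3*h + r^2 - r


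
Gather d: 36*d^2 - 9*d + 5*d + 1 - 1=36*d^2 - 4*d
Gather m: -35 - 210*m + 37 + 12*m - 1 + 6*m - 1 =-192*m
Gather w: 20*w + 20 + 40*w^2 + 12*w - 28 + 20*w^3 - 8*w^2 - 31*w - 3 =20*w^3 + 32*w^2 + w - 11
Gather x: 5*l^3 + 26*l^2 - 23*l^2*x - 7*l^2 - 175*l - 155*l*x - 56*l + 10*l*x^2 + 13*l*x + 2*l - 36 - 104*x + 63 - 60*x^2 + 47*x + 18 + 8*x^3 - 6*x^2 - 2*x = 5*l^3 + 19*l^2 - 229*l + 8*x^3 + x^2*(10*l - 66) + x*(-23*l^2 - 142*l - 59) + 45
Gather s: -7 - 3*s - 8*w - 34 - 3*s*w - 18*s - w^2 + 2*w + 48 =s*(-3*w - 21) - w^2 - 6*w + 7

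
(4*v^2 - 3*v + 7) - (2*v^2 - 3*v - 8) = 2*v^2 + 15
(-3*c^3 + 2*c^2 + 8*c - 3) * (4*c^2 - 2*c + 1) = -12*c^5 + 14*c^4 + 25*c^3 - 26*c^2 + 14*c - 3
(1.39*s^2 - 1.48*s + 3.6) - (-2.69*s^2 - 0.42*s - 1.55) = 4.08*s^2 - 1.06*s + 5.15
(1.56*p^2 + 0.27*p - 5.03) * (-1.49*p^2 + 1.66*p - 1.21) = -2.3244*p^4 + 2.1873*p^3 + 6.0553*p^2 - 8.6765*p + 6.0863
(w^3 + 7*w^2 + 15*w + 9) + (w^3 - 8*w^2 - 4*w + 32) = 2*w^3 - w^2 + 11*w + 41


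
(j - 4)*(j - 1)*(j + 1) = j^3 - 4*j^2 - j + 4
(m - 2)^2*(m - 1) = m^3 - 5*m^2 + 8*m - 4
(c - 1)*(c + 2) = c^2 + c - 2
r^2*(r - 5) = r^3 - 5*r^2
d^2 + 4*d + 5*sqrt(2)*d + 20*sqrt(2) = (d + 4)*(d + 5*sqrt(2))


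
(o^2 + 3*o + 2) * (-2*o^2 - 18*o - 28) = -2*o^4 - 24*o^3 - 86*o^2 - 120*o - 56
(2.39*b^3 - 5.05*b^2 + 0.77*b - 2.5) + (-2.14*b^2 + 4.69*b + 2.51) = 2.39*b^3 - 7.19*b^2 + 5.46*b + 0.00999999999999979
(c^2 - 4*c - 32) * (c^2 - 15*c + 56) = c^4 - 19*c^3 + 84*c^2 + 256*c - 1792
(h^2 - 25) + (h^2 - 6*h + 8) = 2*h^2 - 6*h - 17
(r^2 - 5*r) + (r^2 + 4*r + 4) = 2*r^2 - r + 4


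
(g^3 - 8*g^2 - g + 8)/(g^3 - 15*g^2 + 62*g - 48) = (g + 1)/(g - 6)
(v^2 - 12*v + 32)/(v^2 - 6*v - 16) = (v - 4)/(v + 2)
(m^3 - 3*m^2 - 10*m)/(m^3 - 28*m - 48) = m*(m - 5)/(m^2 - 2*m - 24)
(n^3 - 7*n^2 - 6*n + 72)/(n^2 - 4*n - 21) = (n^2 - 10*n + 24)/(n - 7)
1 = 1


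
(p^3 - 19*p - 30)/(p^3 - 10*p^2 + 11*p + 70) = (p + 3)/(p - 7)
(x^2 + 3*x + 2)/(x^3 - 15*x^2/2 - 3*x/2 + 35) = 2*(x + 1)/(2*x^2 - 19*x + 35)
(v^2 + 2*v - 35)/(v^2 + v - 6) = (v^2 + 2*v - 35)/(v^2 + v - 6)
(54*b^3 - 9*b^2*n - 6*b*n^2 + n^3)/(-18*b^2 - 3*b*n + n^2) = -3*b + n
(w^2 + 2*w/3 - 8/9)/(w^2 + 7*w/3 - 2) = (w + 4/3)/(w + 3)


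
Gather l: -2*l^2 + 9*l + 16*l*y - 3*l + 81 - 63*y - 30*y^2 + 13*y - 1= -2*l^2 + l*(16*y + 6) - 30*y^2 - 50*y + 80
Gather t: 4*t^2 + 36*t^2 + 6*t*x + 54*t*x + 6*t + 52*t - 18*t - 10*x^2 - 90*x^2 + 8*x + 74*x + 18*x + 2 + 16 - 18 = 40*t^2 + t*(60*x + 40) - 100*x^2 + 100*x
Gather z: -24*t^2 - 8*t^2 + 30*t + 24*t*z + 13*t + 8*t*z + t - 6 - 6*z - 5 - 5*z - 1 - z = -32*t^2 + 44*t + z*(32*t - 12) - 12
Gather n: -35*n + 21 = 21 - 35*n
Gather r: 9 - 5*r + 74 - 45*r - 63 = 20 - 50*r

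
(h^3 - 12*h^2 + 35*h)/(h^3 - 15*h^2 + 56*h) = (h - 5)/(h - 8)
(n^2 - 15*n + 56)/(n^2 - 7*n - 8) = (n - 7)/(n + 1)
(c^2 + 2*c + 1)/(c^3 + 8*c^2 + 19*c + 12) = (c + 1)/(c^2 + 7*c + 12)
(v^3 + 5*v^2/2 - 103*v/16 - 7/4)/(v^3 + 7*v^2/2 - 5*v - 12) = (16*v^2 - 24*v - 7)/(8*(2*v^2 - v - 6))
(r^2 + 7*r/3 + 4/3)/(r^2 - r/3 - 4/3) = (3*r + 4)/(3*r - 4)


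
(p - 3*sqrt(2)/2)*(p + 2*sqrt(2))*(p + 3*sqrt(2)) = p^3 + 7*sqrt(2)*p^2/2 - 3*p - 18*sqrt(2)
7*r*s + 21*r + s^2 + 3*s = (7*r + s)*(s + 3)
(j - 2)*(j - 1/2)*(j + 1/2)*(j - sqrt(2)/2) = j^4 - 2*j^3 - sqrt(2)*j^3/2 - j^2/4 + sqrt(2)*j^2 + sqrt(2)*j/8 + j/2 - sqrt(2)/4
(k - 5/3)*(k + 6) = k^2 + 13*k/3 - 10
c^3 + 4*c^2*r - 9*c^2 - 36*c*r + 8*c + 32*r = (c - 8)*(c - 1)*(c + 4*r)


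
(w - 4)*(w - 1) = w^2 - 5*w + 4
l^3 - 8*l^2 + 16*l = l*(l - 4)^2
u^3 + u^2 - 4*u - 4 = (u - 2)*(u + 1)*(u + 2)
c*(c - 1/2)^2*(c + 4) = c^4 + 3*c^3 - 15*c^2/4 + c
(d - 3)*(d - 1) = d^2 - 4*d + 3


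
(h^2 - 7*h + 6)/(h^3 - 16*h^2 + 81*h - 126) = (h - 1)/(h^2 - 10*h + 21)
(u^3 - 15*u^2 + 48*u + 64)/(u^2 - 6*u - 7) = (u^2 - 16*u + 64)/(u - 7)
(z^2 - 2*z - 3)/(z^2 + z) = (z - 3)/z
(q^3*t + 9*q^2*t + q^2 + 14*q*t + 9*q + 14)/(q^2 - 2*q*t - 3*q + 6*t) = (q^3*t + 9*q^2*t + q^2 + 14*q*t + 9*q + 14)/(q^2 - 2*q*t - 3*q + 6*t)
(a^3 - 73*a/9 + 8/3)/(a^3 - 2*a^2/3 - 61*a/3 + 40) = (a^2 + 8*a/3 - 1)/(a^2 + 2*a - 15)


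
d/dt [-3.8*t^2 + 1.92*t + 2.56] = 1.92 - 7.6*t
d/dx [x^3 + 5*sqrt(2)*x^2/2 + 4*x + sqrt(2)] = 3*x^2 + 5*sqrt(2)*x + 4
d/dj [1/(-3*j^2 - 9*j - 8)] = 3*(2*j + 3)/(3*j^2 + 9*j + 8)^2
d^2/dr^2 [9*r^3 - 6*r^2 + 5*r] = 54*r - 12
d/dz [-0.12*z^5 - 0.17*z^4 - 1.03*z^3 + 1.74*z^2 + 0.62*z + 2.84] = -0.6*z^4 - 0.68*z^3 - 3.09*z^2 + 3.48*z + 0.62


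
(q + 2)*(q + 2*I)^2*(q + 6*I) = q^4 + 2*q^3 + 10*I*q^3 - 28*q^2 + 20*I*q^2 - 56*q - 24*I*q - 48*I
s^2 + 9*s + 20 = (s + 4)*(s + 5)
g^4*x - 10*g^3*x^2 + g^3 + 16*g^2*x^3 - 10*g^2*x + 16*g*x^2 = g*(g - 8*x)*(g - 2*x)*(g*x + 1)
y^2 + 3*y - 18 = (y - 3)*(y + 6)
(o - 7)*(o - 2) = o^2 - 9*o + 14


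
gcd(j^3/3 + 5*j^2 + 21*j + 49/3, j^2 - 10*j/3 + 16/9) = 1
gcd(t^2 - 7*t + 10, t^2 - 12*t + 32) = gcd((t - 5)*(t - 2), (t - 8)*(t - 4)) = 1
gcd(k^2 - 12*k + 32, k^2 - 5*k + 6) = 1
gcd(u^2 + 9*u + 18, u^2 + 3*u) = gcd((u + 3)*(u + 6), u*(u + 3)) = u + 3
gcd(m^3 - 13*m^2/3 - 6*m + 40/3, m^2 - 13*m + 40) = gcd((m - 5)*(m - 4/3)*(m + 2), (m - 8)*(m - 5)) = m - 5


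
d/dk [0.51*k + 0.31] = 0.510000000000000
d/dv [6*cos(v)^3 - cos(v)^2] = 2*(1 - 9*cos(v))*sin(v)*cos(v)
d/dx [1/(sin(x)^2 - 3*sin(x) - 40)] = (3 - 2*sin(x))*cos(x)/((sin(x) - 8)^2*(sin(x) + 5)^2)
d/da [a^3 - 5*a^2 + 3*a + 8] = 3*a^2 - 10*a + 3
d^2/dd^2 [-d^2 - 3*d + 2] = -2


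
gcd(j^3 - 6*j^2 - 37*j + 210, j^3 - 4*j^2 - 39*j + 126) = j^2 - j - 42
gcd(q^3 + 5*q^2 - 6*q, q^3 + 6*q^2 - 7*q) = q^2 - q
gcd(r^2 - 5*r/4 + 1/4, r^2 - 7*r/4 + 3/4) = r - 1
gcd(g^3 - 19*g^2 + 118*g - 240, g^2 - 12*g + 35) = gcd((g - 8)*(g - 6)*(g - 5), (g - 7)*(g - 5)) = g - 5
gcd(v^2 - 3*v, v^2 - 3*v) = v^2 - 3*v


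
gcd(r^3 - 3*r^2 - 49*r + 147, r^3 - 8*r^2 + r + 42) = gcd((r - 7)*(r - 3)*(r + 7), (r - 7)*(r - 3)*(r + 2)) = r^2 - 10*r + 21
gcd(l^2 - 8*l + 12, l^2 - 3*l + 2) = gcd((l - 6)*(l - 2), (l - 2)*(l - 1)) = l - 2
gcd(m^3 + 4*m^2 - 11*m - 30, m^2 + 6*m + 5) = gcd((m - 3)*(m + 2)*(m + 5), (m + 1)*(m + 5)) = m + 5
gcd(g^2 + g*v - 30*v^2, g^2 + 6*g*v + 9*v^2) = 1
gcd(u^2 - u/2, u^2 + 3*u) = u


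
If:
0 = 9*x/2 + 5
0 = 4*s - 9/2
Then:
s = 9/8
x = -10/9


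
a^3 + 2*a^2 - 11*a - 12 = (a - 3)*(a + 1)*(a + 4)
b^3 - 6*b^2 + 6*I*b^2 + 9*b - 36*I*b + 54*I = (b - 3)^2*(b + 6*I)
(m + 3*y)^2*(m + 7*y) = m^3 + 13*m^2*y + 51*m*y^2 + 63*y^3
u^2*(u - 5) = u^3 - 5*u^2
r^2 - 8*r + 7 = (r - 7)*(r - 1)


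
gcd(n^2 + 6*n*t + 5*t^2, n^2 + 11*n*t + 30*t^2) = n + 5*t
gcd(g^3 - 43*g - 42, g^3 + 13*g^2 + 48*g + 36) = g^2 + 7*g + 6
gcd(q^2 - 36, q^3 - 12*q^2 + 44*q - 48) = q - 6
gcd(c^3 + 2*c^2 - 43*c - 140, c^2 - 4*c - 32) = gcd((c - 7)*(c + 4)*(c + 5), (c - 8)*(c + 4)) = c + 4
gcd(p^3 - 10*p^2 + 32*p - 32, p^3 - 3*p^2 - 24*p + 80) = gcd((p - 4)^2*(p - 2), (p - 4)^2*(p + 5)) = p^2 - 8*p + 16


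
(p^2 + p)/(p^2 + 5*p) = (p + 1)/(p + 5)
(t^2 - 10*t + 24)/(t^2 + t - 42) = (t - 4)/(t + 7)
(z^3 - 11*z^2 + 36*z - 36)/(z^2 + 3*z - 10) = (z^2 - 9*z + 18)/(z + 5)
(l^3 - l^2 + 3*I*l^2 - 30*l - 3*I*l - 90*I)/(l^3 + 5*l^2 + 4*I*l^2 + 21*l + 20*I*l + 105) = (l^2 + 3*l*(-2 + I) - 18*I)/(l^2 + 4*I*l + 21)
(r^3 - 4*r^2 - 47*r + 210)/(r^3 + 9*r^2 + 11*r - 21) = (r^2 - 11*r + 30)/(r^2 + 2*r - 3)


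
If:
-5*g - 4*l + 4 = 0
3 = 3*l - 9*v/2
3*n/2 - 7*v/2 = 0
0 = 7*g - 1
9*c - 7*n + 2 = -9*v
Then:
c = -181/567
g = 1/7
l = 23/28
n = -5/18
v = -5/42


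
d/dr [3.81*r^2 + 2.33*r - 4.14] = 7.62*r + 2.33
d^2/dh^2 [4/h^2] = 24/h^4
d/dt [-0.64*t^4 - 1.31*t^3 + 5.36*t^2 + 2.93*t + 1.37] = -2.56*t^3 - 3.93*t^2 + 10.72*t + 2.93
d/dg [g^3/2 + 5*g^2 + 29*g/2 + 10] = 3*g^2/2 + 10*g + 29/2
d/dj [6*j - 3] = 6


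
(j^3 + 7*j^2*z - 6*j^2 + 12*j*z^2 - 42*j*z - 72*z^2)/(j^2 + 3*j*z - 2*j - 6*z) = (j^2 + 4*j*z - 6*j - 24*z)/(j - 2)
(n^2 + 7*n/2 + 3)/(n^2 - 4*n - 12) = (n + 3/2)/(n - 6)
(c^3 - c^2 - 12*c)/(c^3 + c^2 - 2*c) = (c^2 - c - 12)/(c^2 + c - 2)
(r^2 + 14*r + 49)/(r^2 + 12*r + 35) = (r + 7)/(r + 5)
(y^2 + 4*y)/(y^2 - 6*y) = (y + 4)/(y - 6)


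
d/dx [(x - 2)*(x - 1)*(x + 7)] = 3*x^2 + 8*x - 19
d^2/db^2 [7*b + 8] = 0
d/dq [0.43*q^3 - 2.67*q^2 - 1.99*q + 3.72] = 1.29*q^2 - 5.34*q - 1.99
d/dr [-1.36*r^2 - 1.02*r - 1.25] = -2.72*r - 1.02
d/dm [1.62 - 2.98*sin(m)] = -2.98*cos(m)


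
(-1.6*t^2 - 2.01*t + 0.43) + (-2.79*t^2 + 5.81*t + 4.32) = -4.39*t^2 + 3.8*t + 4.75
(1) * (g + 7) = g + 7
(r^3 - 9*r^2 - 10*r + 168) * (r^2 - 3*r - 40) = r^5 - 12*r^4 - 23*r^3 + 558*r^2 - 104*r - 6720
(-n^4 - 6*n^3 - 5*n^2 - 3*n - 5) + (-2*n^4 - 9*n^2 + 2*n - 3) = -3*n^4 - 6*n^3 - 14*n^2 - n - 8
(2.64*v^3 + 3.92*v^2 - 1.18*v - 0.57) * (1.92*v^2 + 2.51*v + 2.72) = 5.0688*v^5 + 14.1528*v^4 + 14.7544*v^3 + 6.6062*v^2 - 4.6403*v - 1.5504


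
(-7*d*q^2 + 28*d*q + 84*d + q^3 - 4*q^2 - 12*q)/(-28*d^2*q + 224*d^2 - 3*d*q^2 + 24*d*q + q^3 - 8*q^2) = (q^2 - 4*q - 12)/(4*d*q - 32*d + q^2 - 8*q)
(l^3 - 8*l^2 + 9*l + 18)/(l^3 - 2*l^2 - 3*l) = (l - 6)/l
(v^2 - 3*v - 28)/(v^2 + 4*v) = (v - 7)/v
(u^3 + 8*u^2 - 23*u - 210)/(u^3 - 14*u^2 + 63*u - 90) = (u^2 + 13*u + 42)/(u^2 - 9*u + 18)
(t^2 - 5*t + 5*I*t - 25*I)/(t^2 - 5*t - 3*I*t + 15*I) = (t + 5*I)/(t - 3*I)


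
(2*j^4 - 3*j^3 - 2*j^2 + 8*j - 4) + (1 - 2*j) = 2*j^4 - 3*j^3 - 2*j^2 + 6*j - 3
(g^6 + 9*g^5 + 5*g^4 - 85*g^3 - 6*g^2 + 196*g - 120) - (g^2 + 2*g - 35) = g^6 + 9*g^5 + 5*g^4 - 85*g^3 - 7*g^2 + 194*g - 85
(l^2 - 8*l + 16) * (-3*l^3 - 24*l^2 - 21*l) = -3*l^5 + 123*l^3 - 216*l^2 - 336*l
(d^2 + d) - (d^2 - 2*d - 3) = 3*d + 3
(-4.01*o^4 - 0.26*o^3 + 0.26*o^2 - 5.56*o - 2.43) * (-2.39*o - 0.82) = 9.5839*o^5 + 3.9096*o^4 - 0.4082*o^3 + 13.0752*o^2 + 10.3669*o + 1.9926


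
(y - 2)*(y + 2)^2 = y^3 + 2*y^2 - 4*y - 8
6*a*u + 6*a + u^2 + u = (6*a + u)*(u + 1)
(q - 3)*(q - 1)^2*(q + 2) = q^4 - 3*q^3 - 3*q^2 + 11*q - 6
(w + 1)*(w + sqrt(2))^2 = w^3 + w^2 + 2*sqrt(2)*w^2 + 2*w + 2*sqrt(2)*w + 2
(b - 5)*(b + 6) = b^2 + b - 30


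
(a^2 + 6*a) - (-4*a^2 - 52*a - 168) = 5*a^2 + 58*a + 168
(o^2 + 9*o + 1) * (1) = o^2 + 9*o + 1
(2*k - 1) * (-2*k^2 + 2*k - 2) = -4*k^3 + 6*k^2 - 6*k + 2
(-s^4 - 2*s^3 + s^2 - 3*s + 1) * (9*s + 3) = -9*s^5 - 21*s^4 + 3*s^3 - 24*s^2 + 3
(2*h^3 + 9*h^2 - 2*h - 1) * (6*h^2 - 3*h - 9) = 12*h^5 + 48*h^4 - 57*h^3 - 81*h^2 + 21*h + 9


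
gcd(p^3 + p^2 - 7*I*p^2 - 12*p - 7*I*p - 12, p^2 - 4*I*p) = p - 4*I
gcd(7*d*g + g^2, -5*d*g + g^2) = g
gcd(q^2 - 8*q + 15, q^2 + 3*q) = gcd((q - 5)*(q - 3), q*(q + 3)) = 1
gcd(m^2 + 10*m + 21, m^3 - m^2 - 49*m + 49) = m + 7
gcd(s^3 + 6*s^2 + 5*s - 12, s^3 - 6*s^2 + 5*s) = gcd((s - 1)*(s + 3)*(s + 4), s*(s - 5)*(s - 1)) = s - 1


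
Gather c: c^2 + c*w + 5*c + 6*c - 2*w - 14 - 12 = c^2 + c*(w + 11) - 2*w - 26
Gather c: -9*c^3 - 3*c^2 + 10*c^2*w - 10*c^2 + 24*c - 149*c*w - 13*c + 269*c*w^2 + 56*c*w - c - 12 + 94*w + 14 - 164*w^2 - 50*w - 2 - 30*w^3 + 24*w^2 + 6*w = -9*c^3 + c^2*(10*w - 13) + c*(269*w^2 - 93*w + 10) - 30*w^3 - 140*w^2 + 50*w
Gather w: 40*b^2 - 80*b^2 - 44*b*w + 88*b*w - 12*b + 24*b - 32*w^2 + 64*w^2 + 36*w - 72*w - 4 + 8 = -40*b^2 + 12*b + 32*w^2 + w*(44*b - 36) + 4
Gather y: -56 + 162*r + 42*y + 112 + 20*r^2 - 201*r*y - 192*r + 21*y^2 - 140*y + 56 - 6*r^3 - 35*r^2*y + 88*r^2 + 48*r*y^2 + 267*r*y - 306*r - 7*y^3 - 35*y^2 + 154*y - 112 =-6*r^3 + 108*r^2 - 336*r - 7*y^3 + y^2*(48*r - 14) + y*(-35*r^2 + 66*r + 56)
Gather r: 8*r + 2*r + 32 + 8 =10*r + 40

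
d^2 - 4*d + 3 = (d - 3)*(d - 1)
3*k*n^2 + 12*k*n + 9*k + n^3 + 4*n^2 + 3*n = (3*k + n)*(n + 1)*(n + 3)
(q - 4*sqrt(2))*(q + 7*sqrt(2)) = q^2 + 3*sqrt(2)*q - 56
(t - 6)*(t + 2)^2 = t^3 - 2*t^2 - 20*t - 24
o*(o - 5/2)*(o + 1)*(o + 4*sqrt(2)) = o^4 - 3*o^3/2 + 4*sqrt(2)*o^3 - 6*sqrt(2)*o^2 - 5*o^2/2 - 10*sqrt(2)*o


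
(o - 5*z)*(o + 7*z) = o^2 + 2*o*z - 35*z^2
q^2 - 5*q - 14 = (q - 7)*(q + 2)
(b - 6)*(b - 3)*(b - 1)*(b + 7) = b^4 - 3*b^3 - 43*b^2 + 171*b - 126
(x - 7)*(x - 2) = x^2 - 9*x + 14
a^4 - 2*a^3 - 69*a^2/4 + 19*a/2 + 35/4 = (a - 5)*(a - 1)*(a + 1/2)*(a + 7/2)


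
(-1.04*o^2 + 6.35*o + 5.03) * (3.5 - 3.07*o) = 3.1928*o^3 - 23.1345*o^2 + 6.7829*o + 17.605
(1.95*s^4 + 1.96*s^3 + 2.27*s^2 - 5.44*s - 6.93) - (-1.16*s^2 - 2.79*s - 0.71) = 1.95*s^4 + 1.96*s^3 + 3.43*s^2 - 2.65*s - 6.22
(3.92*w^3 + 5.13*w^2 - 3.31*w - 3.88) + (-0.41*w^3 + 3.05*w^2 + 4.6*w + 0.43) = 3.51*w^3 + 8.18*w^2 + 1.29*w - 3.45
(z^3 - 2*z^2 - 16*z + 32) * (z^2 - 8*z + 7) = z^5 - 10*z^4 + 7*z^3 + 146*z^2 - 368*z + 224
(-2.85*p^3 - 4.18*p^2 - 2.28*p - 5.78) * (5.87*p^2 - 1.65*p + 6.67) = -16.7295*p^5 - 19.8341*p^4 - 25.4961*p^3 - 58.0472*p^2 - 5.6706*p - 38.5526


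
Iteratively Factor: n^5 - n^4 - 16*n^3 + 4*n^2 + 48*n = (n - 2)*(n^4 + n^3 - 14*n^2 - 24*n) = n*(n - 2)*(n^3 + n^2 - 14*n - 24) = n*(n - 2)*(n + 3)*(n^2 - 2*n - 8) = n*(n - 4)*(n - 2)*(n + 3)*(n + 2)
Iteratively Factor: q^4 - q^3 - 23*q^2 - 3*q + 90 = (q + 3)*(q^3 - 4*q^2 - 11*q + 30) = (q - 2)*(q + 3)*(q^2 - 2*q - 15) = (q - 2)*(q + 3)^2*(q - 5)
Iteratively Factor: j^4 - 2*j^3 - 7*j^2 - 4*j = (j)*(j^3 - 2*j^2 - 7*j - 4) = j*(j - 4)*(j^2 + 2*j + 1) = j*(j - 4)*(j + 1)*(j + 1)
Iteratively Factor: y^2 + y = (y + 1)*(y)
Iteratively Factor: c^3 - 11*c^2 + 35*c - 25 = (c - 5)*(c^2 - 6*c + 5) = (c - 5)^2*(c - 1)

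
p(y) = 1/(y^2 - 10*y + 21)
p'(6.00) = -0.22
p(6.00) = -0.33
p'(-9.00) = 0.00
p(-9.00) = 0.01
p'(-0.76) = 0.01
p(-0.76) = 0.03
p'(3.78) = 0.39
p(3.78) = -0.40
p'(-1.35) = 0.01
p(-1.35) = 0.03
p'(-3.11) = 0.00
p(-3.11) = 0.02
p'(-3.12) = 0.00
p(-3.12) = 0.02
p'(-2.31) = 0.01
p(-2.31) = 0.02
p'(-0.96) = 0.01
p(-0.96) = 0.03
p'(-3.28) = 0.00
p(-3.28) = 0.02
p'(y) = (10 - 2*y)/(y^2 - 10*y + 21)^2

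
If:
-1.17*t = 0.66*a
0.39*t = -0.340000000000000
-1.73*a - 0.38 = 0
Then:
No Solution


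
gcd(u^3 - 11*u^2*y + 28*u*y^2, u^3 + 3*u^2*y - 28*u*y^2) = -u^2 + 4*u*y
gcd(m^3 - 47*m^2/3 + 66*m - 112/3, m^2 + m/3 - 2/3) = m - 2/3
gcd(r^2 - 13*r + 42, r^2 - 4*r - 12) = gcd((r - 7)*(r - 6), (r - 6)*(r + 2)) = r - 6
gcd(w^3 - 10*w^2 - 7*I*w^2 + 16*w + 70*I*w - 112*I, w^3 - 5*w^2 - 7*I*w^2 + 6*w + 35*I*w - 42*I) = w^2 + w*(-2 - 7*I) + 14*I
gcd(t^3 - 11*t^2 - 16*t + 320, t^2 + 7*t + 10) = t + 5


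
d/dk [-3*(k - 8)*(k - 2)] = 30 - 6*k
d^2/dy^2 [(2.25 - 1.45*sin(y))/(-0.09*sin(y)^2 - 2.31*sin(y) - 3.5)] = (-0.011745*sin(y)^5 + 0.374355*sin(y)^4 + 4.167315*sin(y)^3 + 20.785125*sin(y)^2 - 41.5009*sin(y) - 46.04145)/(0.09*sin(y)^2 + 2.31*sin(y) + 3.5)^3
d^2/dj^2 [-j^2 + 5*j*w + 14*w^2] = -2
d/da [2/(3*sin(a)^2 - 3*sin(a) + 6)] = 2*(1 - 2*sin(a))*cos(a)/(3*(sin(a)^2 - sin(a) + 2)^2)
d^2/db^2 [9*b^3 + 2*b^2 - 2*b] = 54*b + 4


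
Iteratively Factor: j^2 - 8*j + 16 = (j - 4)*(j - 4)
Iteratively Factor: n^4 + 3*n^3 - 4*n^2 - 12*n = (n - 2)*(n^3 + 5*n^2 + 6*n) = (n - 2)*(n + 3)*(n^2 + 2*n) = n*(n - 2)*(n + 3)*(n + 2)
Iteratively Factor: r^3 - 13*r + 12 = (r - 3)*(r^2 + 3*r - 4) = (r - 3)*(r - 1)*(r + 4)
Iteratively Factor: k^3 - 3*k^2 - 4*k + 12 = (k + 2)*(k^2 - 5*k + 6) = (k - 3)*(k + 2)*(k - 2)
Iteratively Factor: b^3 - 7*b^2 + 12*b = (b)*(b^2 - 7*b + 12) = b*(b - 4)*(b - 3)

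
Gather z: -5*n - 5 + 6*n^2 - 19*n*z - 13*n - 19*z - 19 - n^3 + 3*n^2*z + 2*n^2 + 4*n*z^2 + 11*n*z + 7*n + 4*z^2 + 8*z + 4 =-n^3 + 8*n^2 - 11*n + z^2*(4*n + 4) + z*(3*n^2 - 8*n - 11) - 20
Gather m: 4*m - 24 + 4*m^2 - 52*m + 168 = 4*m^2 - 48*m + 144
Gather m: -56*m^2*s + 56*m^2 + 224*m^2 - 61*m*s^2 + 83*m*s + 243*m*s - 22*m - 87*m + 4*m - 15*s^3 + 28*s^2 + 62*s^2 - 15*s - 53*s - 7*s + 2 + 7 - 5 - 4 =m^2*(280 - 56*s) + m*(-61*s^2 + 326*s - 105) - 15*s^3 + 90*s^2 - 75*s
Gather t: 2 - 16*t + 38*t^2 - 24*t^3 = -24*t^3 + 38*t^2 - 16*t + 2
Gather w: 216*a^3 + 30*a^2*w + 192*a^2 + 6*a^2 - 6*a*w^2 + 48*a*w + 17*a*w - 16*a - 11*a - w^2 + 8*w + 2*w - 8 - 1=216*a^3 + 198*a^2 - 27*a + w^2*(-6*a - 1) + w*(30*a^2 + 65*a + 10) - 9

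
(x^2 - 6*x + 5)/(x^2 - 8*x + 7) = (x - 5)/(x - 7)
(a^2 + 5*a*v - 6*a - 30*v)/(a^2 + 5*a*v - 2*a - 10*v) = (a - 6)/(a - 2)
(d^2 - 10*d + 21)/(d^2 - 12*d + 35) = (d - 3)/(d - 5)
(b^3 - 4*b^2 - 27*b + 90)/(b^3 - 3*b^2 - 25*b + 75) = (b - 6)/(b - 5)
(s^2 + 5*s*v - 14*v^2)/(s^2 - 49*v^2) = (s - 2*v)/(s - 7*v)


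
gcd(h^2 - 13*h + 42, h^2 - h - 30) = h - 6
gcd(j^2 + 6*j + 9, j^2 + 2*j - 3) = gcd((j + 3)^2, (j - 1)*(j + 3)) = j + 3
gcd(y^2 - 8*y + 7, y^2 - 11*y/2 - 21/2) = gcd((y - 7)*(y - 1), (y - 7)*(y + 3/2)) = y - 7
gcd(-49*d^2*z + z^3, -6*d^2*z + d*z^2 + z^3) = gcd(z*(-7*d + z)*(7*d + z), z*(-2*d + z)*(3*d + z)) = z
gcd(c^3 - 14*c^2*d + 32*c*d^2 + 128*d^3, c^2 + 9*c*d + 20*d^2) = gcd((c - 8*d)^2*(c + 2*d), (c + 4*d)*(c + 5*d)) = 1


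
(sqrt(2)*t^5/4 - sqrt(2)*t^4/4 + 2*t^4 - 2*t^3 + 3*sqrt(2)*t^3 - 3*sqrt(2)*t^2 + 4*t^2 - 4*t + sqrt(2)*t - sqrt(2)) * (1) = sqrt(2)*t^5/4 - sqrt(2)*t^4/4 + 2*t^4 - 2*t^3 + 3*sqrt(2)*t^3 - 3*sqrt(2)*t^2 + 4*t^2 - 4*t + sqrt(2)*t - sqrt(2)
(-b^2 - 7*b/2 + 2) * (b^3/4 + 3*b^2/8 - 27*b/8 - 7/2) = -b^5/4 - 5*b^4/4 + 41*b^3/16 + 257*b^2/16 + 11*b/2 - 7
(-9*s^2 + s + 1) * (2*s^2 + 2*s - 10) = -18*s^4 - 16*s^3 + 94*s^2 - 8*s - 10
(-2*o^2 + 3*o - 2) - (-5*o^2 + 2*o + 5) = 3*o^2 + o - 7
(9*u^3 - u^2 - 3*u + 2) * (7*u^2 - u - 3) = 63*u^5 - 16*u^4 - 47*u^3 + 20*u^2 + 7*u - 6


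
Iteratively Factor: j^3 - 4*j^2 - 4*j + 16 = (j - 4)*(j^2 - 4) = (j - 4)*(j + 2)*(j - 2)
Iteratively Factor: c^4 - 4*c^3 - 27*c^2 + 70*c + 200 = (c + 2)*(c^3 - 6*c^2 - 15*c + 100) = (c - 5)*(c + 2)*(c^2 - c - 20) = (c - 5)^2*(c + 2)*(c + 4)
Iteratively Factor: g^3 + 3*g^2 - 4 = (g + 2)*(g^2 + g - 2) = (g + 2)^2*(g - 1)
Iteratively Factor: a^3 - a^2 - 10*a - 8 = (a - 4)*(a^2 + 3*a + 2) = (a - 4)*(a + 1)*(a + 2)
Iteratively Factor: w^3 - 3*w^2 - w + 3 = (w - 1)*(w^2 - 2*w - 3) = (w - 3)*(w - 1)*(w + 1)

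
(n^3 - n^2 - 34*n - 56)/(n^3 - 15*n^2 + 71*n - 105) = (n^2 + 6*n + 8)/(n^2 - 8*n + 15)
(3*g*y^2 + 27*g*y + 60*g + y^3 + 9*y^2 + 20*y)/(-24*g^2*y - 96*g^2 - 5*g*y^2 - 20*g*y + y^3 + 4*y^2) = (y + 5)/(-8*g + y)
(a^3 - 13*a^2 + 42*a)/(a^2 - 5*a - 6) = a*(a - 7)/(a + 1)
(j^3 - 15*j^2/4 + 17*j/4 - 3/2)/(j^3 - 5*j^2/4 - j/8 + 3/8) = 2*(j - 2)/(2*j + 1)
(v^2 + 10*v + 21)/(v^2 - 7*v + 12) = (v^2 + 10*v + 21)/(v^2 - 7*v + 12)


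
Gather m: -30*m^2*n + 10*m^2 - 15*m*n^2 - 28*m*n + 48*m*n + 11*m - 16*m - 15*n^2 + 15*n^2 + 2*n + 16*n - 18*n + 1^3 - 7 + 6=m^2*(10 - 30*n) + m*(-15*n^2 + 20*n - 5)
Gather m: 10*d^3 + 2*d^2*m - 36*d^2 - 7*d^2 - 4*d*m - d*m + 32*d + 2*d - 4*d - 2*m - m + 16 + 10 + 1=10*d^3 - 43*d^2 + 30*d + m*(2*d^2 - 5*d - 3) + 27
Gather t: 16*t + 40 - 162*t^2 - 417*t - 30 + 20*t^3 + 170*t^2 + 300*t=20*t^3 + 8*t^2 - 101*t + 10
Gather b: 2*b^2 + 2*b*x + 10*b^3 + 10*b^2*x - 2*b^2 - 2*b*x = 10*b^3 + 10*b^2*x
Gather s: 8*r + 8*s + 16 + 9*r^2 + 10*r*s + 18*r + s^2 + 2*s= 9*r^2 + 26*r + s^2 + s*(10*r + 10) + 16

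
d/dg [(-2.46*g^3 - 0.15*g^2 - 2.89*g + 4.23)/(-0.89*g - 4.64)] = (4.3788*g^3 + 34.3767*g^2 + 1.392*g + 17.1743)/(0.7921*g^2 + 8.2592*g + 21.5296)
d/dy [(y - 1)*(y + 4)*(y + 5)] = 3*y^2 + 16*y + 11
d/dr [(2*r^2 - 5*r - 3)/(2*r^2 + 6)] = (5*r^2 + 18*r - 15)/(2*(r^4 + 6*r^2 + 9))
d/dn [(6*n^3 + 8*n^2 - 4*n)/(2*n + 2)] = (6*n^3 + 13*n^2 + 8*n - 2)/(n^2 + 2*n + 1)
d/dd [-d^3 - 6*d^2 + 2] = 3*d*(-d - 4)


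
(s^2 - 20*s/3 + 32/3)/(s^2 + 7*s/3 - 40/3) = (s - 4)/(s + 5)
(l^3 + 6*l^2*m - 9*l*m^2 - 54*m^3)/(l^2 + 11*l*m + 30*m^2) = (l^2 - 9*m^2)/(l + 5*m)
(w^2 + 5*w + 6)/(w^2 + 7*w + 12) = (w + 2)/(w + 4)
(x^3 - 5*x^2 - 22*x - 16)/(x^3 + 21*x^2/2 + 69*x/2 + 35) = 2*(x^2 - 7*x - 8)/(2*x^2 + 17*x + 35)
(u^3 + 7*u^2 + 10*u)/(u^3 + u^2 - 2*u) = (u + 5)/(u - 1)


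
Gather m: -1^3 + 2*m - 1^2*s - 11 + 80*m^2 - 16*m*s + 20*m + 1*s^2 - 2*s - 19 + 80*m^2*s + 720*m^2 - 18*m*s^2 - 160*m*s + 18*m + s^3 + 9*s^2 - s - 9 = m^2*(80*s + 800) + m*(-18*s^2 - 176*s + 40) + s^3 + 10*s^2 - 4*s - 40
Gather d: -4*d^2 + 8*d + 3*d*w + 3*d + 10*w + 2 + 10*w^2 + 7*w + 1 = -4*d^2 + d*(3*w + 11) + 10*w^2 + 17*w + 3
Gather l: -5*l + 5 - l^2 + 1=-l^2 - 5*l + 6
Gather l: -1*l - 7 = -l - 7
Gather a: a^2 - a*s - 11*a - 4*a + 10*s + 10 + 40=a^2 + a*(-s - 15) + 10*s + 50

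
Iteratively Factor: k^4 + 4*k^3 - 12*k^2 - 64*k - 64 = (k + 2)*(k^3 + 2*k^2 - 16*k - 32) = (k - 4)*(k + 2)*(k^2 + 6*k + 8) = (k - 4)*(k + 2)*(k + 4)*(k + 2)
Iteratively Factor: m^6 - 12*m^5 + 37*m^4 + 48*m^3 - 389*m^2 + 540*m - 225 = (m - 1)*(m^5 - 11*m^4 + 26*m^3 + 74*m^2 - 315*m + 225) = (m - 3)*(m - 1)*(m^4 - 8*m^3 + 2*m^2 + 80*m - 75) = (m - 3)*(m - 1)*(m + 3)*(m^3 - 11*m^2 + 35*m - 25) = (m - 3)*(m - 1)^2*(m + 3)*(m^2 - 10*m + 25) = (m - 5)*(m - 3)*(m - 1)^2*(m + 3)*(m - 5)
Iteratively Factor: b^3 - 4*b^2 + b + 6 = (b - 2)*(b^2 - 2*b - 3) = (b - 2)*(b + 1)*(b - 3)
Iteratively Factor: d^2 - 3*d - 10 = (d - 5)*(d + 2)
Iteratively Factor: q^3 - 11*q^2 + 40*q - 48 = (q - 4)*(q^2 - 7*q + 12) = (q - 4)^2*(q - 3)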